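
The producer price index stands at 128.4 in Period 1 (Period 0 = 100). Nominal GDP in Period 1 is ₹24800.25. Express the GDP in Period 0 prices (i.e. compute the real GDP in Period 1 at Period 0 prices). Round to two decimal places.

Real = Nominal ÷ (Index/100) = 24800.25 ÷ (128.4/100)
     = 24800.25 ÷ 1.284 = 19314.8364

19314.84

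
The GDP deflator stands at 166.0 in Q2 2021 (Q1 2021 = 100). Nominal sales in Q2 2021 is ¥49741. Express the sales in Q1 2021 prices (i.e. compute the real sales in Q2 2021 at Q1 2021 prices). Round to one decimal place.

Real = Nominal ÷ (Index/100) = 49741 ÷ (166.0/100)
     = 49741 ÷ 1.660 = 29964.4578

29964.5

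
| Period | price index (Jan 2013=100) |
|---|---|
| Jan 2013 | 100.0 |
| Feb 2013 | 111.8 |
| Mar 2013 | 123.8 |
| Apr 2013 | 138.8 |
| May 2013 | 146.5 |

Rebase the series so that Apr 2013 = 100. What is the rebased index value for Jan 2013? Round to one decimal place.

Rebased(Jan 2013) = 100.0 / 138.8 × 100 = 72.0461

72.0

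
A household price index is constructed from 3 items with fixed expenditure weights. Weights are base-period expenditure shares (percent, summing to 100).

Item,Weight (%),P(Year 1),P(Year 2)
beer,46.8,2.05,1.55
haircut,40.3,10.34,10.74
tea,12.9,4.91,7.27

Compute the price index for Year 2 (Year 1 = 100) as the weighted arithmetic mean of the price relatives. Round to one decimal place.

96.3

beer: 46.8 × (1.55/2.05) = 46.8 × 0.756098 = 35.3854
haircut: 40.3 × (10.74/10.34) = 40.3 × 1.038685 = 41.8590
tea: 12.9 × (7.27/4.91) = 12.9 × 1.480652 = 19.1004
Index = Σ wᵢ·(p₁ᵢ/p₀ᵢ) = 35.3854 + 41.8590 + 19.1004 = 96.3448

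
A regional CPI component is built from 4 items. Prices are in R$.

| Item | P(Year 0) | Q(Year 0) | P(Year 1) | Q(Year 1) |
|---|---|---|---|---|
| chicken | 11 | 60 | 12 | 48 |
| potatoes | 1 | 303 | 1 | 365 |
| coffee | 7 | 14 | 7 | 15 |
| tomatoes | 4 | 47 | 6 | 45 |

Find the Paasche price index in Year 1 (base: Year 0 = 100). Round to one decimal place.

Paasche price index uses current-period quantities as weights.
ΣP(Year 1)·Q(Year 1) = 12×48 + 1×365 + 7×15 + 6×45 = 576 + 365 + 105 + 270 = 1316
ΣP(Year 0)·Q(Year 1) = 11×48 + 1×365 + 7×15 + 4×45 = 528 + 365 + 105 + 180 = 1178
Index = 1316 / 1178 × 100 = 111.7148

111.7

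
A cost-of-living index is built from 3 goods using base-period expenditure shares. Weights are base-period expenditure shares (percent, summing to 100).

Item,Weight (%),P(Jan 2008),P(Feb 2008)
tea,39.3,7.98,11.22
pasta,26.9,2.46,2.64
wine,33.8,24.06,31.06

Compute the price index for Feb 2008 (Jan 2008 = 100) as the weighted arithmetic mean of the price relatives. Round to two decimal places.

tea: 39.3 × (11.22/7.98) = 39.3 × 1.406015 = 55.2564
pasta: 26.9 × (2.64/2.46) = 26.9 × 1.073171 = 28.8683
wine: 33.8 × (31.06/24.06) = 33.8 × 1.290939 = 43.6337
Index = Σ wᵢ·(p₁ᵢ/p₀ᵢ) = 55.2564 + 28.8683 + 43.6337 = 127.7584

127.76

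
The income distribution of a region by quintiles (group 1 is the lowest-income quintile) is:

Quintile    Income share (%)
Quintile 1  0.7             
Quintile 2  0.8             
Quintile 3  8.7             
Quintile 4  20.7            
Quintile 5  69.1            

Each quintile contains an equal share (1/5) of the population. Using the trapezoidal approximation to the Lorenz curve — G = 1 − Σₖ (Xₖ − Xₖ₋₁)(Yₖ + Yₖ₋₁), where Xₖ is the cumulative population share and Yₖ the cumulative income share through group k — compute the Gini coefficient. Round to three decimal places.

0.627

Cumulative income shares Yₖ: 0.0070, 0.0150, 0.1020, 0.3090, 1.0000
Σ (Xₖ−Xₖ₋₁)(Yₖ+Yₖ₋₁) = (1/5)(0.0070+0.0000) + (1/5)(0.0150+0.0070) + (1/5)(0.1020+0.0150) + (1/5)(0.3090+0.1020) + (1/5)(1.0000+0.3090)
  = 0.0014 + 0.0044 + 0.0234 + 0.0822 + 0.2618 = 0.3732
G = 1 − 0.3732 = 0.6268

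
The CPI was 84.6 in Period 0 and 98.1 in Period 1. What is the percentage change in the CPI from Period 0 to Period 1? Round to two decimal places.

Change = (98.1 − 84.6) / 84.6 × 100
       = 13.5 / 84.6 × 100 = 15.9574%

15.96%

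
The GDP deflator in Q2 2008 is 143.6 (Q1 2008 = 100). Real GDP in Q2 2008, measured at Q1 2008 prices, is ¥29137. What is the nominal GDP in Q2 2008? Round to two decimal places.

Nominal = Real × (Index/100) = 29137 × (143.6/100)
        = 29137 × 1.436 = 41840.7320

41840.73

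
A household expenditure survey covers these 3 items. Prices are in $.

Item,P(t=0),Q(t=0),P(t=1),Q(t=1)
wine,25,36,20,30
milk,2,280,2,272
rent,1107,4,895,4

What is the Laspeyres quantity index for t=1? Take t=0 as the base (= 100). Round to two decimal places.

97.18

Laspeyres quantity index uses base-period prices as weights.
ΣP(t=0)·Q(t=1) = 25×30 + 2×272 + 1107×4 = 750 + 544 + 4428 = 5722
ΣP(t=0)·Q(t=0) = 25×36 + 2×280 + 1107×4 = 900 + 560 + 4428 = 5888
Index = 5722 / 5888 × 100 = 97.1807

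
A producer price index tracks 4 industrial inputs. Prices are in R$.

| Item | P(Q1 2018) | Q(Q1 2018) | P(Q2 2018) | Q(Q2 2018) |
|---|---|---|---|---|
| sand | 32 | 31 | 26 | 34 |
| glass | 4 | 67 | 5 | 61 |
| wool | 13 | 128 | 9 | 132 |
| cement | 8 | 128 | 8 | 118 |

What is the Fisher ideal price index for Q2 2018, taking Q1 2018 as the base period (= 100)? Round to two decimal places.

Laspeyres component (base-period weights):
ΣP(Q2 2018)Q(Q1 2018) = 26×31 + 5×67 + 9×128 + 8×128 = 806 + 335 + 1152 + 1024 = 3317
ΣP(Q1 2018)Q(Q1 2018) = 32×31 + 4×67 + 13×128 + 8×128 = 992 + 268 + 1664 + 1024 = 3948
L = 3317 / 3948 × 100 = 84.0172
Paasche component (current-period weights):
ΣP(Q2 2018)Q(Q2 2018) = 26×34 + 5×61 + 9×132 + 8×118 = 884 + 305 + 1188 + 944 = 3321
ΣP(Q1 2018)Q(Q2 2018) = 32×34 + 4×61 + 13×132 + 8×118 = 1088 + 244 + 1716 + 944 = 3992
P = 3321 / 3992 × 100 = 83.1914
Fisher = √(L × P) = √(84.0172 × 83.1914) = 83.6033

83.60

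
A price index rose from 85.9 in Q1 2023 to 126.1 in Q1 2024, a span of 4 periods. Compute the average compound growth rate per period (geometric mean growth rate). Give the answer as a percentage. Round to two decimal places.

Growth factor = (126.1/85.9)^(1/4) = (1.467986)^(1/4) = 1.100729
Growth rate = 1.100729 − 1 = 0.100729 = 10.0729%

10.07%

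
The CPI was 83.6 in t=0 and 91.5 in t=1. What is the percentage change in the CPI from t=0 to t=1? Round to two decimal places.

9.45%

Change = (91.5 − 83.6) / 83.6 × 100
       = 7.9 / 83.6 × 100 = 9.4498%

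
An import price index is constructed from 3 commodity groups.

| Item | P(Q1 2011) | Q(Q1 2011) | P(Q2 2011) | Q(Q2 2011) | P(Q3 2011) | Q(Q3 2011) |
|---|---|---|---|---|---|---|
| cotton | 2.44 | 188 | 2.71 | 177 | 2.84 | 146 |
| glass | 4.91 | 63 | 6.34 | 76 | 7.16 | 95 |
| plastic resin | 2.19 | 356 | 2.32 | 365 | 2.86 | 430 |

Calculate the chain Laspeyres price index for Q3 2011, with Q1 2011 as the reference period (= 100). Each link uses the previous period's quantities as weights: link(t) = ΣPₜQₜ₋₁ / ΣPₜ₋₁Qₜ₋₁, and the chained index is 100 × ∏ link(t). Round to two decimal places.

129.60

Link Q1 2011→Q2 2011:
ΣP(Q2 2011)Q(Q1 2011) = 2.71×188 + 6.34×63 + 2.32×356 = 509.48 + 399.42 + 825.92 = 1734.82
ΣP(Q1 2011)Q(Q1 2011) = 2.44×188 + 4.91×63 + 2.19×356 = 458.72 + 309.33 + 779.64 = 1547.69
link = 1734.82/1547.69 = 1.120909
Link Q2 2011→Q3 2011:
ΣP(Q3 2011)Q(Q2 2011) = 2.84×177 + 7.16×76 + 2.86×365 = 502.68 + 544.16 + 1043.9 = 2090.74
ΣP(Q2 2011)Q(Q2 2011) = 2.71×177 + 6.34×76 + 2.32×365 = 479.67 + 481.84 + 846.8 = 1808.31
link = 2090.74/1808.31 = 1.156185
Chained index = 100 × 1.120909 × 1.156185 = 129.5978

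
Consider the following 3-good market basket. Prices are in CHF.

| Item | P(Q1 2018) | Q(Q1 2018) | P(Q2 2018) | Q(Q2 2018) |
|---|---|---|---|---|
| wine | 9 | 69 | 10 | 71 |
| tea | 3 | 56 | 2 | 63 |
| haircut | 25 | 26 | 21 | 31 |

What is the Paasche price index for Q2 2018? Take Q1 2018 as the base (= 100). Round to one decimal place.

92.8

Paasche price index uses current-period quantities as weights.
ΣP(Q2 2018)·Q(Q2 2018) = 10×71 + 2×63 + 21×31 = 710 + 126 + 651 = 1487
ΣP(Q1 2018)·Q(Q2 2018) = 9×71 + 3×63 + 25×31 = 639 + 189 + 775 = 1603
Index = 1487 / 1603 × 100 = 92.7636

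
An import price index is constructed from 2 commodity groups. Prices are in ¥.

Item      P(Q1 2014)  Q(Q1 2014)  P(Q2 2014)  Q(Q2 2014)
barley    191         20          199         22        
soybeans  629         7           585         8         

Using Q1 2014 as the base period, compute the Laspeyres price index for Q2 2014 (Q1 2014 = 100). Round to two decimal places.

98.20

Laspeyres price index uses base-period quantities as weights.
ΣP(Q2 2014)·Q(Q1 2014) = 199×20 + 585×7 = 3980 + 4095 = 8075
ΣP(Q1 2014)·Q(Q1 2014) = 191×20 + 629×7 = 3820 + 4403 = 8223
Index = 8075 / 8223 × 100 = 98.2002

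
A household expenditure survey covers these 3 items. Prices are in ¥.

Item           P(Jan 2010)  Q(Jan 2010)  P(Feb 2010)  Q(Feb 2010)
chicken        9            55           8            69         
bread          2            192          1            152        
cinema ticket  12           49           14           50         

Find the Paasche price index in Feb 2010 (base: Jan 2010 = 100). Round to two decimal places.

92.07

Paasche price index uses current-period quantities as weights.
ΣP(Feb 2010)·Q(Feb 2010) = 8×69 + 1×152 + 14×50 = 552 + 152 + 700 = 1404
ΣP(Jan 2010)·Q(Feb 2010) = 9×69 + 2×152 + 12×50 = 621 + 304 + 600 = 1525
Index = 1404 / 1525 × 100 = 92.0656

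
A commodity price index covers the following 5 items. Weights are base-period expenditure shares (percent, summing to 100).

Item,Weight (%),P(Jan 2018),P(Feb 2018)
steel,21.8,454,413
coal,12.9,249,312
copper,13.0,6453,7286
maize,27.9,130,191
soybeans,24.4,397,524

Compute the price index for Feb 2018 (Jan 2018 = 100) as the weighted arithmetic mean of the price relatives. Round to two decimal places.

123.87

steel: 21.8 × (413/454) = 21.8 × 0.909692 = 19.8313
coal: 12.9 × (312/249) = 12.9 × 1.253012 = 16.1639
copper: 13.0 × (7286/6453) = 13.0 × 1.129087 = 14.6781
maize: 27.9 × (191/130) = 27.9 × 1.469231 = 40.9915
soybeans: 24.4 × (524/397) = 24.4 × 1.319899 = 32.2055
Index = Σ wᵢ·(p₁ᵢ/p₀ᵢ) = 19.8313 + 16.1639 + 14.6781 + 40.9915 + 32.2055 = 123.8703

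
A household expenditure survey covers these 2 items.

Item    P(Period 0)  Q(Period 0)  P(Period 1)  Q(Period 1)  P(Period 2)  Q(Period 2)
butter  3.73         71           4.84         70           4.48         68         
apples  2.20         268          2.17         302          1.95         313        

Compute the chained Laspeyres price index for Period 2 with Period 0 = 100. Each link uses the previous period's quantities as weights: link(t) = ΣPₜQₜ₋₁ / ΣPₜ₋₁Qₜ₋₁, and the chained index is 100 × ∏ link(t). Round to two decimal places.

Link Period 0→Period 1:
ΣP(Period 1)Q(Period 0) = 4.84×71 + 2.17×268 = 343.64 + 581.56 = 925.2
ΣP(Period 0)Q(Period 0) = 3.73×71 + 2.20×268 = 264.83 + 589.6 = 854.43
link = 925.2/854.43 = 1.082827
Link Period 1→Period 2:
ΣP(Period 2)Q(Period 1) = 4.48×70 + 1.95×302 = 313.6 + 588.9 = 902.5
ΣP(Period 1)Q(Period 1) = 4.84×70 + 2.17×302 = 338.8 + 655.34 = 994.14
link = 902.5/994.14 = 0.907820
Chained index = 100 × 1.082827 × 0.907820 = 98.3012

98.30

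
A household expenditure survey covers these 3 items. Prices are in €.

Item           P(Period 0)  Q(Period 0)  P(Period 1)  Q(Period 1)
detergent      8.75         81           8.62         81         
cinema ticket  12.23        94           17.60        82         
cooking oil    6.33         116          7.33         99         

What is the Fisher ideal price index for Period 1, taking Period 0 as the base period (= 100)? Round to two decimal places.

123.08

Laspeyres component (base-period weights):
ΣP(Period 1)Q(Period 0) = 8.62×81 + 17.60×94 + 7.33×116 = 698.22 + 1654.4 + 850.28 = 3202.9
ΣP(Period 0)Q(Period 0) = 8.75×81 + 12.23×94 + 6.33×116 = 708.75 + 1149.62 + 734.28 = 2592.65
L = 3202.9 / 2592.65 × 100 = 123.5377
Paasche component (current-period weights):
ΣP(Period 1)Q(Period 1) = 8.62×81 + 17.60×82 + 7.33×99 = 698.22 + 1443.2 + 725.67 = 2867.09
ΣP(Period 0)Q(Period 1) = 8.75×81 + 12.23×82 + 6.33×99 = 708.75 + 1002.86 + 626.67 = 2338.28
P = 2867.09 / 2338.28 × 100 = 122.6153
Fisher = √(L × P) = √(123.5377 × 122.6153) = 123.0757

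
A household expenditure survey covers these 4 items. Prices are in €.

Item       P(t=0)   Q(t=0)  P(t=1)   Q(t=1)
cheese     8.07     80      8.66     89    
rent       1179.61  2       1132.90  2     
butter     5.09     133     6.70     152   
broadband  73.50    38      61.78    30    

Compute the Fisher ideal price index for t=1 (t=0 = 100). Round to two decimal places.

Laspeyres component (base-period weights):
ΣP(t=1)Q(t=0) = 8.66×80 + 1132.90×2 + 6.70×133 + 61.78×38 = 692.8 + 2265.8 + 891.1 + 2347.64 = 6197.34
ΣP(t=0)Q(t=0) = 8.07×80 + 1179.61×2 + 5.09×133 + 73.50×38 = 645.6 + 2359.22 + 676.97 + 2793 = 6474.79
L = 6197.34 / 6474.79 × 100 = 95.7149
Paasche component (current-period weights):
ΣP(t=1)Q(t=1) = 8.66×89 + 1132.90×2 + 6.70×152 + 61.78×30 = 770.74 + 2265.8 + 1018.4 + 1853.4 = 5908.34
ΣP(t=0)Q(t=1) = 8.07×89 + 1179.61×2 + 5.09×152 + 73.50×30 = 718.23 + 2359.22 + 773.68 + 2205 = 6056.13
P = 5908.34 / 6056.13 × 100 = 97.5597
Fisher = √(L × P) = √(95.7149 × 97.5597) = 96.6329

96.63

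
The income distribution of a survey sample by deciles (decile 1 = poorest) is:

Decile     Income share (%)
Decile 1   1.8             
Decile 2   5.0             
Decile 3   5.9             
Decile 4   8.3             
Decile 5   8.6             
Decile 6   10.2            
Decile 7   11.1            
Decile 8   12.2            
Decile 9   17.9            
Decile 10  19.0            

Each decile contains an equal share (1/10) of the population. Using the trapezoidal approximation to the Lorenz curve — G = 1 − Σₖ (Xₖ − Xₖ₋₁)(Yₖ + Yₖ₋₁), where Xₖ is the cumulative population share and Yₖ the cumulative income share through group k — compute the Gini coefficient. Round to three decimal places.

0.287

Cumulative income shares Yₖ: 0.0180, 0.0680, 0.1270, 0.2100, 0.2960, 0.3980, 0.5090, 0.6310, 0.8100, 1.0000
Σ (Xₖ−Xₖ₋₁)(Yₖ+Yₖ₋₁) = (1/10)(0.0180+0.0000) + (1/10)(0.0680+0.0180) + (1/10)(0.1270+0.0680) + (1/10)(0.2100+0.1270) + (1/10)(0.2960+0.2100) + (1/10)(0.3980+0.2960) + (1/10)(0.5090+0.3980) + (1/10)(0.6310+0.5090) + (1/10)(0.8100+0.6310) + (1/10)(1.0000+0.8100)
  = 0.0018 + 0.0086 + 0.0195 + 0.0337 + 0.0506 + 0.0694 + 0.0907 + 0.1140 + 0.1441 + 0.1810 = 0.7134
G = 1 − 0.7134 = 0.2866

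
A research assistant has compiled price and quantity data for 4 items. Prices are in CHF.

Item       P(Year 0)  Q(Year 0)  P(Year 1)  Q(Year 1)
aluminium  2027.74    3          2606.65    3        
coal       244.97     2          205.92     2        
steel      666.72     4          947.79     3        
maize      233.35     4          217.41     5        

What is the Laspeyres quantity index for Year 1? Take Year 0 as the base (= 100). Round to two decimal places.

95.74

Laspeyres quantity index uses base-period prices as weights.
ΣP(Year 0)·Q(Year 1) = 2027.74×3 + 244.97×2 + 666.72×3 + 233.35×5 = 6083.22 + 489.94 + 2000.16 + 1166.75 = 9740.07
ΣP(Year 0)·Q(Year 0) = 2027.74×3 + 244.97×2 + 666.72×4 + 233.35×4 = 6083.22 + 489.94 + 2666.88 + 933.4 = 10173.44
Index = 9740.07 / 10173.44 × 100 = 95.7402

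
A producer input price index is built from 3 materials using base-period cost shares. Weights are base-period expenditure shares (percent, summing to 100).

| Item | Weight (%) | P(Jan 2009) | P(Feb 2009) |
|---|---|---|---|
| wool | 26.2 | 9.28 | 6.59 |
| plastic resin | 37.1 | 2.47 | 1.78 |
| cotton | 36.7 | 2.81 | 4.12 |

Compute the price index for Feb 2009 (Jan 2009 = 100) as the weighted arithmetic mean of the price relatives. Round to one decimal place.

wool: 26.2 × (6.59/9.28) = 26.2 × 0.710129 = 18.6054
plastic resin: 37.1 × (1.78/2.47) = 37.1 × 0.720648 = 26.7360
cotton: 36.7 × (4.12/2.81) = 36.7 × 1.466192 = 53.8093
Index = Σ wᵢ·(p₁ᵢ/p₀ᵢ) = 18.6054 + 26.7360 + 53.8093 = 99.1507

99.2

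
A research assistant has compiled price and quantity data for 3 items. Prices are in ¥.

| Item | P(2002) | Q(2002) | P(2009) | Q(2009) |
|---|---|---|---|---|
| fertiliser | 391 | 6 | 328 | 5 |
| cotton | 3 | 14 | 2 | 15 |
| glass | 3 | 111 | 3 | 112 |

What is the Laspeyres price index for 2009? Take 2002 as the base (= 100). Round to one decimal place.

Laspeyres price index uses base-period quantities as weights.
ΣP(2009)·Q(2002) = 328×6 + 2×14 + 3×111 = 1968 + 28 + 333 = 2329
ΣP(2002)·Q(2002) = 391×6 + 3×14 + 3×111 = 2346 + 42 + 333 = 2721
Index = 2329 / 2721 × 100 = 85.5935

85.6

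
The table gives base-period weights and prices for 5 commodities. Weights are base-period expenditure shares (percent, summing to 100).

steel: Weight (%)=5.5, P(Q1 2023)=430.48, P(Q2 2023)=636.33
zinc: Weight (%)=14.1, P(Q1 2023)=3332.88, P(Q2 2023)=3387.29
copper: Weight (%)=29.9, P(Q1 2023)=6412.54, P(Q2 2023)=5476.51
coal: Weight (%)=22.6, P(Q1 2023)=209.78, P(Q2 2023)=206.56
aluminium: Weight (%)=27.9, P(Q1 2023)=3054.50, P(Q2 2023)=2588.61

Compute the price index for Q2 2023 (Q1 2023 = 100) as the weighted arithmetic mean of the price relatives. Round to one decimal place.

steel: 5.5 × (636.33/430.48) = 5.5 × 1.478187 = 8.1300
zinc: 14.1 × (3387.29/3332.88) = 14.1 × 1.016325 = 14.3302
copper: 29.9 × (5476.51/6412.54) = 29.9 × 0.854031 = 25.5355
coal: 22.6 × (206.56/209.78) = 22.6 × 0.984651 = 22.2531
aluminium: 27.9 × (2588.61/3054.50) = 27.9 × 0.847474 = 23.6445
Index = Σ wᵢ·(p₁ᵢ/p₀ᵢ) = 8.1300 + 14.3302 + 25.5355 + 22.2531 + 23.6445 = 93.8934

93.9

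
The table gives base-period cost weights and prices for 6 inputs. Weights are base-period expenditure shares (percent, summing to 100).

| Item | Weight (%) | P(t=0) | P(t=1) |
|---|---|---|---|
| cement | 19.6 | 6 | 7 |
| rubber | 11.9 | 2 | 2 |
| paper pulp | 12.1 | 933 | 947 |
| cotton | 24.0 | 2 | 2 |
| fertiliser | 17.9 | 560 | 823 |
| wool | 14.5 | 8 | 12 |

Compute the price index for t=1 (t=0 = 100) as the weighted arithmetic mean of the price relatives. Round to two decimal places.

cement: 19.6 × (7/6) = 19.6 × 1.166667 = 22.8667
rubber: 11.9 × (2/2) = 11.9 × 1.000000 = 11.9000
paper pulp: 12.1 × (947/933) = 12.1 × 1.015005 = 12.2816
cotton: 24.0 × (2/2) = 24.0 × 1.000000 = 24.0000
fertiliser: 17.9 × (823/560) = 17.9 × 1.469643 = 26.3066
wool: 14.5 × (12/8) = 14.5 × 1.500000 = 21.7500
Index = Σ wᵢ·(p₁ᵢ/p₀ᵢ) = 22.8667 + 11.9000 + 12.2816 + 24.0000 + 26.3066 + 21.7500 = 119.1048

119.10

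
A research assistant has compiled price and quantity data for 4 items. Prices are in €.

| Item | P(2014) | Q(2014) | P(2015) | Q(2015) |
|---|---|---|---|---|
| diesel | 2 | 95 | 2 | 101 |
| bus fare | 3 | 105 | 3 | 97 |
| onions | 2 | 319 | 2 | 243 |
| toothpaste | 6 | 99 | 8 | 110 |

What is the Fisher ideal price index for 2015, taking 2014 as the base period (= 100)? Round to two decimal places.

Laspeyres component (base-period weights):
ΣP(2015)Q(2014) = 2×95 + 3×105 + 2×319 + 8×99 = 190 + 315 + 638 + 792 = 1935
ΣP(2014)Q(2014) = 2×95 + 3×105 + 2×319 + 6×99 = 190 + 315 + 638 + 594 = 1737
L = 1935 / 1737 × 100 = 111.3990
Paasche component (current-period weights):
ΣP(2015)Q(2015) = 2×101 + 3×97 + 2×243 + 8×110 = 202 + 291 + 486 + 880 = 1859
ΣP(2014)Q(2015) = 2×101 + 3×97 + 2×243 + 6×110 = 202 + 291 + 486 + 660 = 1639
P = 1859 / 1639 × 100 = 113.4228
Fisher = √(L × P) = √(111.3990 × 113.4228) = 112.4063

112.41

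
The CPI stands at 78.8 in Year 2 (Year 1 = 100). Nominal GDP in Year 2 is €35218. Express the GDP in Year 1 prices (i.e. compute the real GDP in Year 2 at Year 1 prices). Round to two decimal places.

Real = Nominal ÷ (Index/100) = 35218 ÷ (78.8/100)
     = 35218 ÷ 0.788 = 44692.8934

44692.89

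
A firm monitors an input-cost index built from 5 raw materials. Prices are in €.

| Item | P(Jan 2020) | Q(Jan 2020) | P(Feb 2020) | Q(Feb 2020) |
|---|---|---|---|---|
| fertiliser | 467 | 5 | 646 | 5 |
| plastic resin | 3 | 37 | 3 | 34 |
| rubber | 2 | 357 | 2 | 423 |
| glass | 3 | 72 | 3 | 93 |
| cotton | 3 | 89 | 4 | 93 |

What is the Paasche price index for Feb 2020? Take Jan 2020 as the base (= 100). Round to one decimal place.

125.7

Paasche price index uses current-period quantities as weights.
ΣP(Feb 2020)·Q(Feb 2020) = 646×5 + 3×34 + 2×423 + 3×93 + 4×93 = 3230 + 102 + 846 + 279 + 372 = 4829
ΣP(Jan 2020)·Q(Feb 2020) = 467×5 + 3×34 + 2×423 + 3×93 + 3×93 = 2335 + 102 + 846 + 279 + 279 = 3841
Index = 4829 / 3841 × 100 = 125.7225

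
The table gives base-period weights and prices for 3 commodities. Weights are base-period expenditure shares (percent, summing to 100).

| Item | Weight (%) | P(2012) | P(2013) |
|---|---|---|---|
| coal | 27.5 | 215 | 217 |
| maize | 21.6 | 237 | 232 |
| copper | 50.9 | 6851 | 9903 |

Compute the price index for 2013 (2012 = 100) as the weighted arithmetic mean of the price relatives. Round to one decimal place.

122.5

coal: 27.5 × (217/215) = 27.5 × 1.009302 = 27.7558
maize: 21.6 × (232/237) = 21.6 × 0.978903 = 21.1443
copper: 50.9 × (9903/6851) = 50.9 × 1.445482 = 73.5751
Index = Σ wᵢ·(p₁ᵢ/p₀ᵢ) = 27.7558 + 21.1443 + 73.5751 = 122.4752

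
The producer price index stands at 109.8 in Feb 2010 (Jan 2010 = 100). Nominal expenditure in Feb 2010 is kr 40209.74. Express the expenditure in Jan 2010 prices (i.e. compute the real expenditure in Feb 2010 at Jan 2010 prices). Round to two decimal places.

36620.89

Real = Nominal ÷ (Index/100) = 40209.74 ÷ (109.8/100)
     = 40209.74 ÷ 1.098 = 36620.8925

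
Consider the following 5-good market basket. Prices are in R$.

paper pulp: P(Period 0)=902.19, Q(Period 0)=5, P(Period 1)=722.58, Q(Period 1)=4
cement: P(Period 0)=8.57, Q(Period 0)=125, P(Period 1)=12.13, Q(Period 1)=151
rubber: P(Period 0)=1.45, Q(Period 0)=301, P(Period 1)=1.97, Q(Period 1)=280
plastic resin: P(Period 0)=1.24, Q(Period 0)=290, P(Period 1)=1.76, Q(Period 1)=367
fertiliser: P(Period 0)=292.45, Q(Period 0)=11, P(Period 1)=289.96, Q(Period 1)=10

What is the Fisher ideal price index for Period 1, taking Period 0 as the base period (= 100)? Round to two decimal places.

99.84

Laspeyres component (base-period weights):
ΣP(Period 1)Q(Period 0) = 722.58×5 + 12.13×125 + 1.97×301 + 1.76×290 + 289.96×11 = 3612.9 + 1516.25 + 592.97 + 510.4 + 3189.56 = 9422.08
ΣP(Period 0)Q(Period 0) = 902.19×5 + 8.57×125 + 1.45×301 + 1.24×290 + 292.45×11 = 4510.95 + 1071.25 + 436.45 + 359.6 + 3216.95 = 9595.2
L = 9422.08 / 9595.2 × 100 = 98.1958
Paasche component (current-period weights):
ΣP(Period 1)Q(Period 1) = 722.58×4 + 12.13×151 + 1.97×280 + 1.76×367 + 289.96×10 = 2890.32 + 1831.63 + 551.6 + 645.92 + 2899.6 = 8819.07
ΣP(Period 0)Q(Period 1) = 902.19×4 + 8.57×151 + 1.45×280 + 1.24×367 + 292.45×10 = 3608.76 + 1294.07 + 406 + 455.08 + 2924.5 = 8688.41
P = 8819.07 / 8688.41 × 100 = 101.5038
Fisher = √(L × P) = √(98.1958 × 101.5038) = 99.8361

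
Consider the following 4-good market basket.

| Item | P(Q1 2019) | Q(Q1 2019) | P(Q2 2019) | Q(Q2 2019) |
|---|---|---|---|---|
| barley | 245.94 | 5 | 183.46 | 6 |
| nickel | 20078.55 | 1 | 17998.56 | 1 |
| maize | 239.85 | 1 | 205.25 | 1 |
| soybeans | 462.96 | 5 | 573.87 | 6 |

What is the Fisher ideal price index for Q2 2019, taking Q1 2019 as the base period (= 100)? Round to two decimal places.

92.36

Laspeyres component (base-period weights):
ΣP(Q2 2019)Q(Q1 2019) = 183.46×5 + 17998.56×1 + 205.25×1 + 573.87×5 = 917.3 + 17998.56 + 205.25 + 2869.35 = 21990.46
ΣP(Q1 2019)Q(Q1 2019) = 245.94×5 + 20078.55×1 + 239.85×1 + 462.96×5 = 1229.7 + 20078.55 + 239.85 + 2314.8 = 23862.9
L = 21990.46 / 23862.9 × 100 = 92.1533
Paasche component (current-period weights):
ΣP(Q2 2019)Q(Q2 2019) = 183.46×6 + 17998.56×1 + 205.25×1 + 573.87×6 = 1100.76 + 17998.56 + 205.25 + 3443.22 = 22747.79
ΣP(Q1 2019)Q(Q2 2019) = 245.94×6 + 20078.55×1 + 239.85×1 + 462.96×6 = 1475.64 + 20078.55 + 239.85 + 2777.76 = 24571.8
P = 22747.79 / 24571.8 × 100 = 92.5768
Fisher = √(L × P) = √(92.1533 × 92.5768) = 92.3648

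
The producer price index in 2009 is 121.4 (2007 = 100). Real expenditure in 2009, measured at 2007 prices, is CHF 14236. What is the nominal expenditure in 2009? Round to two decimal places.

17282.50

Nominal = Real × (Index/100) = 14236 × (121.4/100)
        = 14236 × 1.214 = 17282.5040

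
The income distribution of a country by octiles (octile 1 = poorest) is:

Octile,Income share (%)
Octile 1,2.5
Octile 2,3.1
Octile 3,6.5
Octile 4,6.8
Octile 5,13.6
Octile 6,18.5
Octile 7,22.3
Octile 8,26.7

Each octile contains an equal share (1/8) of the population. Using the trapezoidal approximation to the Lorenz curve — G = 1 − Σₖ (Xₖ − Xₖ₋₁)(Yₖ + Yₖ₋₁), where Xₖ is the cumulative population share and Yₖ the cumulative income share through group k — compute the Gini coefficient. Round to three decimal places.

Cumulative income shares Yₖ: 0.0250, 0.0560, 0.1210, 0.1890, 0.3250, 0.5100, 0.7330, 1.0000
Σ (Xₖ−Xₖ₋₁)(Yₖ+Yₖ₋₁) = (1/8)(0.0250+0.0000) + (1/8)(0.0560+0.0250) + (1/8)(0.1210+0.0560) + (1/8)(0.1890+0.1210) + (1/8)(0.3250+0.1890) + (1/8)(0.5100+0.3250) + (1/8)(0.7330+0.5100) + (1/8)(1.0000+0.7330)
  = 0.0031 + 0.0101 + 0.0221 + 0.0387 + 0.0643 + 0.1044 + 0.1554 + 0.2166 = 0.6148
G = 1 − 0.6148 = 0.3852

0.385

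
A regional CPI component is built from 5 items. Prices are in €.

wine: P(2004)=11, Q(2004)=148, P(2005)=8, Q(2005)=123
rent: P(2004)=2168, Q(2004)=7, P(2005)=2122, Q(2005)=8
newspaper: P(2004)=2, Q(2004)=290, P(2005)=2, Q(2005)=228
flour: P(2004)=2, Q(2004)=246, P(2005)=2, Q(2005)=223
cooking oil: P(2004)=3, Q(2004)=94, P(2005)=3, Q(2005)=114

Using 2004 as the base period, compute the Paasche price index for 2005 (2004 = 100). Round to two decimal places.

Paasche price index uses current-period quantities as weights.
ΣP(2005)·Q(2005) = 8×123 + 2122×8 + 2×228 + 2×223 + 3×114 = 984 + 16976 + 456 + 446 + 342 = 19204
ΣP(2004)·Q(2005) = 11×123 + 2168×8 + 2×228 + 2×223 + 3×114 = 1353 + 17344 + 456 + 446 + 342 = 19941
Index = 19204 / 19941 × 100 = 96.3041

96.30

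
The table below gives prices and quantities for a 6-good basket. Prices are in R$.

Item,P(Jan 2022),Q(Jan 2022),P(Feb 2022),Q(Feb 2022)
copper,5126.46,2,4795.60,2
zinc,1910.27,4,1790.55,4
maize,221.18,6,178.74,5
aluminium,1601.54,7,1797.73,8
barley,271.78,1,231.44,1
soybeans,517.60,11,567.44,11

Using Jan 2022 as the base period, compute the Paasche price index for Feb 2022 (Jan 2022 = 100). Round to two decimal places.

101.92

Paasche price index uses current-period quantities as weights.
ΣP(Feb 2022)·Q(Feb 2022) = 4795.60×2 + 1790.55×4 + 178.74×5 + 1797.73×8 + 231.44×1 + 567.44×11 = 9591.2 + 7162.2 + 893.7 + 14381.84 + 231.44 + 6241.84 = 38502.22
ΣP(Jan 2022)·Q(Feb 2022) = 5126.46×2 + 1910.27×4 + 221.18×5 + 1601.54×8 + 271.78×1 + 517.60×11 = 10252.92 + 7641.08 + 1105.9 + 12812.32 + 271.78 + 5693.6 = 37777.6
Index = 38502.22 / 37777.6 × 100 = 101.9181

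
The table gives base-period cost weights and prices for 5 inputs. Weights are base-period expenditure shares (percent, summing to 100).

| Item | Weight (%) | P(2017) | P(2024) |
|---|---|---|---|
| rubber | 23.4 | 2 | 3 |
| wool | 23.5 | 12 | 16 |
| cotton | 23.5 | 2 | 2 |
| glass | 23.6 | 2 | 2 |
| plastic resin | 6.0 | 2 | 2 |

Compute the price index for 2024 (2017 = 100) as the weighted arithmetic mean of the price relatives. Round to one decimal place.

rubber: 23.4 × (3/2) = 23.4 × 1.500000 = 35.1000
wool: 23.5 × (16/12) = 23.5 × 1.333333 = 31.3333
cotton: 23.5 × (2/2) = 23.5 × 1.000000 = 23.5000
glass: 23.6 × (2/2) = 23.6 × 1.000000 = 23.6000
plastic resin: 6.0 × (2/2) = 6.0 × 1.000000 = 6.0000
Index = Σ wᵢ·(p₁ᵢ/p₀ᵢ) = 35.1000 + 31.3333 + 23.5000 + 23.6000 + 6.0000 = 119.5333

119.5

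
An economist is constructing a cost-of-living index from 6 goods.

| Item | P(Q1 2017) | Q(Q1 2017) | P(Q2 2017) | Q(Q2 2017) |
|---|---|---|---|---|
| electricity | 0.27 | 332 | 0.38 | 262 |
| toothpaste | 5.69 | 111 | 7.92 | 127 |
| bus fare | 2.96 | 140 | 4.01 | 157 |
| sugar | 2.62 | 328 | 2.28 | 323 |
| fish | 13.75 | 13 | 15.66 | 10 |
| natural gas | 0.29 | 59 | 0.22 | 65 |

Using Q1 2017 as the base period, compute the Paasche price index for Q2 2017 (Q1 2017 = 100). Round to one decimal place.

116.9

Paasche price index uses current-period quantities as weights.
ΣP(Q2 2017)·Q(Q2 2017) = 0.38×262 + 7.92×127 + 4.01×157 + 2.28×323 + 15.66×10 + 0.22×65 = 99.56 + 1005.84 + 629.57 + 736.44 + 156.6 + 14.3 = 2642.31
ΣP(Q1 2017)·Q(Q2 2017) = 0.27×262 + 5.69×127 + 2.96×157 + 2.62×323 + 13.75×10 + 0.29×65 = 70.74 + 722.63 + 464.72 + 846.26 + 137.5 + 18.85 = 2260.7
Index = 2642.31 / 2260.7 × 100 = 116.8802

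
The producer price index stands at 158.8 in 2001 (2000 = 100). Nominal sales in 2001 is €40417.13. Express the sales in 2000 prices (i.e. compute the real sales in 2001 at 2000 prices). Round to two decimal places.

Real = Nominal ÷ (Index/100) = 40417.13 ÷ (158.8/100)
     = 40417.13 ÷ 1.588 = 25451.5932

25451.59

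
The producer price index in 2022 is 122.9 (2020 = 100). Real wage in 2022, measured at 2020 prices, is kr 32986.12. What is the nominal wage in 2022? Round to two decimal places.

40539.94

Nominal = Real × (Index/100) = 32986.12 × (122.9/100)
        = 32986.12 × 1.229 = 40539.9415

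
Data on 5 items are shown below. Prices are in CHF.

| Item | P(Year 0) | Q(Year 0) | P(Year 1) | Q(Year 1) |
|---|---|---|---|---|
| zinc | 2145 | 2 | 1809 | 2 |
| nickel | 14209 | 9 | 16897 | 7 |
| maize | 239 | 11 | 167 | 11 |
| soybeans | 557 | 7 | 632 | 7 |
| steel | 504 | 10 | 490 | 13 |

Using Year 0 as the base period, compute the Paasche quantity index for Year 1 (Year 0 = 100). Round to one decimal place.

Paasche quantity index uses current-period prices as weights.
ΣP(Year 1)·Q(Year 1) = 1809×2 + 16897×7 + 167×11 + 632×7 + 490×13 = 3618 + 118279 + 1837 + 4424 + 6370 = 134528
ΣP(Year 1)·Q(Year 0) = 1809×2 + 16897×9 + 167×11 + 632×7 + 490×10 = 3618 + 152073 + 1837 + 4424 + 4900 = 166852
Index = 134528 / 166852 × 100 = 80.6271

80.6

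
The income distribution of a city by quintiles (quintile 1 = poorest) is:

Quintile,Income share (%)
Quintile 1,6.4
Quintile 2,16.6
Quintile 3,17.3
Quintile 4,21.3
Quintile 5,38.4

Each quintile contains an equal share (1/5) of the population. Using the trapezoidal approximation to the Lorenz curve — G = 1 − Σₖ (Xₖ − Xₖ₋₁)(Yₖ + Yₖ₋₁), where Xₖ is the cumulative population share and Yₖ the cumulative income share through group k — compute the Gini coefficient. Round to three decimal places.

Cumulative income shares Yₖ: 0.0640, 0.2300, 0.4030, 0.6160, 1.0000
Σ (Xₖ−Xₖ₋₁)(Yₖ+Yₖ₋₁) = (1/5)(0.0640+0.0000) + (1/5)(0.2300+0.0640) + (1/5)(0.4030+0.2300) + (1/5)(0.6160+0.4030) + (1/5)(1.0000+0.6160)
  = 0.0128 + 0.0588 + 0.1266 + 0.2038 + 0.3232 = 0.7252
G = 1 − 0.7252 = 0.2748

0.275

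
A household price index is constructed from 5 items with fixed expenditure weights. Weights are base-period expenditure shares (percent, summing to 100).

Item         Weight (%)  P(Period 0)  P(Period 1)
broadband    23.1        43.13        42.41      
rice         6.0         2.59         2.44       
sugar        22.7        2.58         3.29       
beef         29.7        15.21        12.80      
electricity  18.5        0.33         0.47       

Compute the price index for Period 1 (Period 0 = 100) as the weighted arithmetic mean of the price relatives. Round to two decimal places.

broadband: 23.1 × (42.41/43.13) = 23.1 × 0.983306 = 22.7144
rice: 6.0 × (2.44/2.59) = 6.0 × 0.942085 = 5.6525
sugar: 22.7 × (3.29/2.58) = 22.7 × 1.275194 = 28.9469
beef: 29.7 × (12.80/15.21) = 29.7 × 0.841552 = 24.9941
electricity: 18.5 × (0.47/0.33) = 18.5 × 1.424242 = 26.3485
Index = Σ wᵢ·(p₁ᵢ/p₀ᵢ) = 22.7144 + 5.6525 + 28.9469 + 24.9941 + 26.3485 = 108.6564

108.66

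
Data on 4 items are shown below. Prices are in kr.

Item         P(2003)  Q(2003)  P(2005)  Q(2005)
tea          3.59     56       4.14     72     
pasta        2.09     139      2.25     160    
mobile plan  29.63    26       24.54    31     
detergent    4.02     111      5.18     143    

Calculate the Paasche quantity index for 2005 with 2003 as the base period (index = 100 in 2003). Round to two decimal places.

Paasche quantity index uses current-period prices as weights.
ΣP(2005)·Q(2005) = 4.14×72 + 2.25×160 + 24.54×31 + 5.18×143 = 298.08 + 360 + 760.74 + 740.74 = 2159.56
ΣP(2005)·Q(2003) = 4.14×56 + 2.25×139 + 24.54×26 + 5.18×111 = 231.84 + 312.75 + 638.04 + 574.98 = 1757.61
Index = 2159.56 / 1757.61 × 100 = 122.8691

122.87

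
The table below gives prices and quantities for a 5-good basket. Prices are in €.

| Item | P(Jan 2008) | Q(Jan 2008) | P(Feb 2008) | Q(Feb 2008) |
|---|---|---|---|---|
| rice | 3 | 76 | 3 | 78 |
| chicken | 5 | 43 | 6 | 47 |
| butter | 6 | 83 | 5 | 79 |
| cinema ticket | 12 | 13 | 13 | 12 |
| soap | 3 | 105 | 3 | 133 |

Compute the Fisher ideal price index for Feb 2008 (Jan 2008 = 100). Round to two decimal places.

Laspeyres component (base-period weights):
ΣP(Feb 2008)Q(Jan 2008) = 3×76 + 6×43 + 5×83 + 13×13 + 3×105 = 228 + 258 + 415 + 169 + 315 = 1385
ΣP(Jan 2008)Q(Jan 2008) = 3×76 + 5×43 + 6×83 + 12×13 + 3×105 = 228 + 215 + 498 + 156 + 315 = 1412
L = 1385 / 1412 × 100 = 98.0878
Paasche component (current-period weights):
ΣP(Feb 2008)Q(Feb 2008) = 3×78 + 6×47 + 5×79 + 13×12 + 3×133 = 234 + 282 + 395 + 156 + 399 = 1466
ΣP(Jan 2008)Q(Feb 2008) = 3×78 + 5×47 + 6×79 + 12×12 + 3×133 = 234 + 235 + 474 + 144 + 399 = 1486
P = 1466 / 1486 × 100 = 98.6541
Fisher = √(L × P) = √(98.0878 × 98.6541) = 98.3706

98.37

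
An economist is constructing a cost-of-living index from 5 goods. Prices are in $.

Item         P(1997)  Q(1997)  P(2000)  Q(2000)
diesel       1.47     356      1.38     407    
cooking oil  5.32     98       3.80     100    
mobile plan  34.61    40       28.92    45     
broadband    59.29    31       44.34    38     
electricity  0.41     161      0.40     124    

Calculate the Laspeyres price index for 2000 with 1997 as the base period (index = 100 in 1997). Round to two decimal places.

Laspeyres price index uses base-period quantities as weights.
ΣP(2000)·Q(1997) = 1.38×356 + 3.80×98 + 28.92×40 + 44.34×31 + 0.40×161 = 491.28 + 372.4 + 1156.8 + 1374.54 + 64.4 = 3459.42
ΣP(1997)·Q(1997) = 1.47×356 + 5.32×98 + 34.61×40 + 59.29×31 + 0.41×161 = 523.32 + 521.36 + 1384.4 + 1837.99 + 66.01 = 4333.08
Index = 3459.42 / 4333.08 × 100 = 79.8374

79.84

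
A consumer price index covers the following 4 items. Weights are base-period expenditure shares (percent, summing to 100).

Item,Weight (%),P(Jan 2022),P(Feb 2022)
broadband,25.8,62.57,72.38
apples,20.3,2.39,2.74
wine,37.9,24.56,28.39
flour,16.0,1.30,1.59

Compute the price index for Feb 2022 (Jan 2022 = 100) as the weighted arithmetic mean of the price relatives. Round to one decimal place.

116.5

broadband: 25.8 × (72.38/62.57) = 25.8 × 1.156784 = 29.8450
apples: 20.3 × (2.74/2.39) = 20.3 × 1.146444 = 23.2728
wine: 37.9 × (28.39/24.56) = 37.9 × 1.155945 = 43.8103
flour: 16.0 × (1.59/1.30) = 16.0 × 1.223077 = 19.5692
Index = Σ wᵢ·(p₁ᵢ/p₀ᵢ) = 29.8450 + 23.2728 + 43.8103 + 19.5692 = 116.4974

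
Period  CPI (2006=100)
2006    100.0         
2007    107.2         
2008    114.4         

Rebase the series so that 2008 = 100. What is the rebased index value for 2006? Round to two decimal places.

Rebased(2006) = 100.0 / 114.4 × 100 = 87.4126

87.41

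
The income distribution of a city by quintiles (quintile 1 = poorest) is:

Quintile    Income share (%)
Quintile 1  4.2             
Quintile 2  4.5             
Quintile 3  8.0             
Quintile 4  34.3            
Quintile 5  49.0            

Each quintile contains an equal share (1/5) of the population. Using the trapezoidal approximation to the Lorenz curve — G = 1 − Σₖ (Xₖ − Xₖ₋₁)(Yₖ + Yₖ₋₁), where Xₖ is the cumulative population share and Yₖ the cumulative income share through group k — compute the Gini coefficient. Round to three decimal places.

Cumulative income shares Yₖ: 0.0420, 0.0870, 0.1670, 0.5100, 1.0000
Σ (Xₖ−Xₖ₋₁)(Yₖ+Yₖ₋₁) = (1/5)(0.0420+0.0000) + (1/5)(0.0870+0.0420) + (1/5)(0.1670+0.0870) + (1/5)(0.5100+0.1670) + (1/5)(1.0000+0.5100)
  = 0.0084 + 0.0258 + 0.0508 + 0.1354 + 0.3020 = 0.5224
G = 1 − 0.5224 = 0.4776

0.478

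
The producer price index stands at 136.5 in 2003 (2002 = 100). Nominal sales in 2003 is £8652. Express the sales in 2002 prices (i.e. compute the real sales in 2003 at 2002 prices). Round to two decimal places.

6338.46

Real = Nominal ÷ (Index/100) = 8652 ÷ (136.5/100)
     = 8652 ÷ 1.365 = 6338.4615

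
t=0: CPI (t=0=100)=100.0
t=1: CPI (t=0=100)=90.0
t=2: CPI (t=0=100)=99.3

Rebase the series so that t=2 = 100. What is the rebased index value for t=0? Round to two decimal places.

Rebased(t=0) = 100.0 / 99.3 × 100 = 100.7049

100.70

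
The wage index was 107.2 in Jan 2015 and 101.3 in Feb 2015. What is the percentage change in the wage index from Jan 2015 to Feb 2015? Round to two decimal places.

Change = (101.3 − 107.2) / 107.2 × 100
       = -5.9 / 107.2 × 100 = -5.5037%

-5.50%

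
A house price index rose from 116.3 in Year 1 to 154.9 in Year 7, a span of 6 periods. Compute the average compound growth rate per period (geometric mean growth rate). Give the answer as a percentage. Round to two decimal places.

4.89%

Growth factor = (154.9/116.3)^(1/6) = (1.331900)^(1/6) = 1.048927
Growth rate = 1.048927 − 1 = 0.048927 = 4.8927%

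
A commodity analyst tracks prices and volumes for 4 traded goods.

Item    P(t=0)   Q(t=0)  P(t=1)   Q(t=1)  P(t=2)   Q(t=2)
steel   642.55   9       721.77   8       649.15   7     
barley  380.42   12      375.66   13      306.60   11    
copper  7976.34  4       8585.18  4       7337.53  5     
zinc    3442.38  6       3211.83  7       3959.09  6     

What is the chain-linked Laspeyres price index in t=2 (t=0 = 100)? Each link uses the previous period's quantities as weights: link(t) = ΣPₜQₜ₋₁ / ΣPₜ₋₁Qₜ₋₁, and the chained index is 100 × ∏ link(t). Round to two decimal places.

Link t=0→t=1:
ΣP(t=1)Q(t=0) = 721.77×9 + 375.66×12 + 8585.18×4 + 3211.83×6 = 6495.93 + 4507.92 + 34340.72 + 19270.98 = 64615.55
ΣP(t=0)Q(t=0) = 642.55×9 + 380.42×12 + 7976.34×4 + 3442.38×6 = 5782.95 + 4565.04 + 31905.36 + 20654.28 = 62907.63
link = 64615.55/62907.63 = 1.027150
Link t=1→t=2:
ΣP(t=2)Q(t=1) = 649.15×8 + 306.60×13 + 7337.53×4 + 3959.09×7 = 5193.2 + 3985.8 + 29350.12 + 27713.63 = 66242.75
ΣP(t=1)Q(t=1) = 721.77×8 + 375.66×13 + 8585.18×4 + 3211.83×7 = 5774.16 + 4883.58 + 34340.72 + 22482.81 = 67481.27
link = 66242.75/67481.27 = 0.981646
Chained index = 100 × 1.027150 × 0.981646 = 100.8298

100.83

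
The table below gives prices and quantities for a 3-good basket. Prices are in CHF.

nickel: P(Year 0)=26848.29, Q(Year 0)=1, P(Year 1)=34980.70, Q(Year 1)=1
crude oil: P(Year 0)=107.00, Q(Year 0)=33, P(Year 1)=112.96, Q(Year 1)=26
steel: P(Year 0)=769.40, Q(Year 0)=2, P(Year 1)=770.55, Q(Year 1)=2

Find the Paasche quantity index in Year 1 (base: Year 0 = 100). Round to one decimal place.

98.0

Paasche quantity index uses current-period prices as weights.
ΣP(Year 1)·Q(Year 1) = 34980.70×1 + 112.96×26 + 770.55×2 = 34980.7 + 2936.96 + 1541.1 = 39458.76
ΣP(Year 1)·Q(Year 0) = 34980.70×1 + 112.96×33 + 770.55×2 = 34980.7 + 3727.68 + 1541.1 = 40249.48
Index = 39458.76 / 40249.48 × 100 = 98.0355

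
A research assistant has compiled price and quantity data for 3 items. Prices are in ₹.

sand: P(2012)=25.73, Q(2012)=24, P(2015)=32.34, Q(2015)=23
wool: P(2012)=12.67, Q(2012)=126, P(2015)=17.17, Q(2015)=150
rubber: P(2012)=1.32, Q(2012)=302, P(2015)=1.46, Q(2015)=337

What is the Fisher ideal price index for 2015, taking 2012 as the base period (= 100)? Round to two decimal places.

Laspeyres component (base-period weights):
ΣP(2015)Q(2012) = 32.34×24 + 17.17×126 + 1.46×302 = 776.16 + 2163.42 + 440.92 = 3380.5
ΣP(2012)Q(2012) = 25.73×24 + 12.67×126 + 1.32×302 = 617.52 + 1596.42 + 398.64 = 2612.58
L = 3380.5 / 2612.58 × 100 = 129.3932
Paasche component (current-period weights):
ΣP(2015)Q(2015) = 32.34×23 + 17.17×150 + 1.46×337 = 743.82 + 2575.5 + 492.02 = 3811.34
ΣP(2012)Q(2015) = 25.73×23 + 12.67×150 + 1.32×337 = 591.79 + 1900.5 + 444.84 = 2937.13
P = 3811.34 / 2937.13 × 100 = 129.7641
Fisher = √(L × P) = √(129.3932 × 129.7641) = 129.5785

129.58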